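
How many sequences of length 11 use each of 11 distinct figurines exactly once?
11! = 39916800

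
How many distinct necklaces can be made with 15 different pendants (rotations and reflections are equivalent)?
(15-1)!/2 = 87178291200/2 = 43589145600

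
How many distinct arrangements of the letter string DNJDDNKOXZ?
10! / (2! × 1! × 1! × 1! × 1! × 3! × 1!) = 302400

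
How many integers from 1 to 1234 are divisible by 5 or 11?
⌊1234/5⌋ + ⌊1234/11⌋ - ⌊1234/55⌋ = 246 + 112 - 22 = 336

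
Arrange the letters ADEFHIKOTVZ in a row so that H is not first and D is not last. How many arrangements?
By inclusion-exclusion: 11! - 2×(11-1)! + (11-2)! = 39916800 - 7257600 + 362880 = 33022080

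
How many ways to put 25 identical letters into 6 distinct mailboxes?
C(25+6-1, 6-1) = C(30, 5) = 142506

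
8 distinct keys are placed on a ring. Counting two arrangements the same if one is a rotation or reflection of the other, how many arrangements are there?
(8-1)!/2 = 5040/2 = 2520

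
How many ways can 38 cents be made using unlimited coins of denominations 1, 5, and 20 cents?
Coefficient of x^38 in 1/(1-x^1) · 1/(1-x^5) · 1/(1-x^20). Case on j = number of 20-cent coins (j = 0..1); remainder r = 38 - 20j is made from {1,5} in ⌊r/5⌋+1 ways. r = 38, 18 → 8 + 4 = 12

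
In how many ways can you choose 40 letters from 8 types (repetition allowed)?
C(40+8-1, 8-1) = C(47, 7) = 62891499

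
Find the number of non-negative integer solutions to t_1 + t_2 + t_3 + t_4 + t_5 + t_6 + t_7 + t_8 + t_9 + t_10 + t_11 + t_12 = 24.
C(24+12-1, 12-1) = C(35, 11) = 417225900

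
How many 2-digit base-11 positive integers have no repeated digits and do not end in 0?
Last digit: 10 nonzero choices. First digit: 9 (nonzero, ≠last). Middle 0: P(9,0) = 1. Total = 90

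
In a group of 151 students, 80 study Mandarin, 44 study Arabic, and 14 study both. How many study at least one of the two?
|A∪B| = |A| + |B| - |A∩B| = 80 + 44 - 14 = 110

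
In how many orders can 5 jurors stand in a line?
5! = 120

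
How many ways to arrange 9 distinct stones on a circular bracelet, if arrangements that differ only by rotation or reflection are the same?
(9-1)!/2 = 40320/2 = 20160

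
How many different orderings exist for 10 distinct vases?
10! = 3628800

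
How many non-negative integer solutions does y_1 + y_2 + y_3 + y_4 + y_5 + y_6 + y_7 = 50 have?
C(50+7-1, 7-1) = C(56, 6) = 32468436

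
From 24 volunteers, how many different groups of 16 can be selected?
C(24,16) = 24!/(16!×8!) = 735471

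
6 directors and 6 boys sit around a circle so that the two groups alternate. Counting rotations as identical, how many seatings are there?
Fix one of the directors: (6-1)! ways for the remaining directors, × 6! ways for the boys = 120 × 720 = 86400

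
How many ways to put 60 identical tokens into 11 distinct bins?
C(60+11-1, 11-1) = C(70, 10) = 396704524216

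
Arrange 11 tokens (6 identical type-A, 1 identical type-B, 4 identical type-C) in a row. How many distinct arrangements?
11! / (6! × 1! × 4!) = 2310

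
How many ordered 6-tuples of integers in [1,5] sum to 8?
Coefficient of x^8 in (x + x² + ... + x^5)^6. By inclusion-exclusion on dice exceeding 5: Σ_j (-1)^j C(6,j)·C(8-1-5j, 5) = C(6,0)·C(7,5) = 1·21 = 21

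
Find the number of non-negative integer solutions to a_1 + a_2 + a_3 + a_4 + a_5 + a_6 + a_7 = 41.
C(41+7-1, 7-1) = C(47, 6) = 10737573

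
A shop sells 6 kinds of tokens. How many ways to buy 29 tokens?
C(29+6-1, 6-1) = C(34, 5) = 278256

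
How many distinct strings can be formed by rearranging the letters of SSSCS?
5! / (1! × 4!) = 5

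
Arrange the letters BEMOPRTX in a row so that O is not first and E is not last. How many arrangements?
By inclusion-exclusion: 8! - 2×(8-1)! + (8-2)! = 40320 - 10080 + 720 = 30960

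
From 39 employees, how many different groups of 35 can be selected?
C(39,35) = 39!/(35!×4!) = 82251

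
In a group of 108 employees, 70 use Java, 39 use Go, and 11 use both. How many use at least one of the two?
|A∪B| = |A| + |B| - |A∩B| = 70 + 39 - 11 = 98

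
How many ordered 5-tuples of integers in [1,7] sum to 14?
Coefficient of x^14 in (x + x² + ... + x^7)^5. By inclusion-exclusion on dice exceeding 7: Σ_j (-1)^j C(5,j)·C(14-1-7j, 4) = C(5,0)·C(13,4) - C(5,1)·C(6,4) = 1·715 - 5·15 = 640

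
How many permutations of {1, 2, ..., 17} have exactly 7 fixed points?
Choose the 7 fixed points C(17,7) = 19448, derange the rest: !10 = Σ_{j=0}^{10} (-1)^j·10!/j! = 3628800 - 3628800 + 1814400 - 604800 + 151200 - 30240 + 5040 - 720 + 90 - 10 + 1 = 1334961. Product = 19448 × 1334961 = 25962321528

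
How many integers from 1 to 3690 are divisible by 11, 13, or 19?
⌊3690/11⌋+⌊3690/13⌋+⌊3690/19⌋ - ⌊3690/143⌋-⌊3690/209⌋-⌊3690/247⌋ + ⌊3690/2717⌋ = 335+283+194 - 25-17-14 + 1 = 757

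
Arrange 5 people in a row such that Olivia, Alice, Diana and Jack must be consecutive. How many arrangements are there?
Treat the 4 as one block: (5-4+1)! × 4! = 2 × 24 = 48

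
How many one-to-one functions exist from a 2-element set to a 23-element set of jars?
P(23,2) = 23!/(23-2)! = 506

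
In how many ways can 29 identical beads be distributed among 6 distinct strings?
C(29+6-1, 6-1) = C(34, 5) = 278256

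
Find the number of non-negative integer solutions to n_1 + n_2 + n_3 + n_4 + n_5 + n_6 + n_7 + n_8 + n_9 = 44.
C(44+9-1, 9-1) = C(52, 8) = 752538150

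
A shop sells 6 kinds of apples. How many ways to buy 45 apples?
C(45+6-1, 6-1) = C(50, 5) = 2118760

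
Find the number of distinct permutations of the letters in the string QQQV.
4! / (3! × 1!) = 4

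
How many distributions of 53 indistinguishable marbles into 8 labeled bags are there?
C(53+8-1, 8-1) = C(60, 7) = 386206920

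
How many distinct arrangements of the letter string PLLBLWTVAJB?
11! / (1! × 3! × 1! × 2! × 1! × 1! × 1! × 1!) = 3326400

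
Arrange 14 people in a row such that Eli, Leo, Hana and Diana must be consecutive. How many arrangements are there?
Treat the 4 as one block: (14-4+1)! × 4! = 39916800 × 24 = 958003200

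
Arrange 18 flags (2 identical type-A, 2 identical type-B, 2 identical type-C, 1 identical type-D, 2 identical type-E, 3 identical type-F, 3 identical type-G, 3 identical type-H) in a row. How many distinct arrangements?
18! / (2! × 2! × 2! × 1! × 2! × 3! × 3! × 3!) = 1852538688000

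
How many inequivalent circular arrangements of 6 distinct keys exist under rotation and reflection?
(6-1)!/2 = 120/2 = 60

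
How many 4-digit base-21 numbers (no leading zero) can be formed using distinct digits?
First digit: 20 choices (nonzero). Then descending: 20 × 20 × 19 × 18 = 136800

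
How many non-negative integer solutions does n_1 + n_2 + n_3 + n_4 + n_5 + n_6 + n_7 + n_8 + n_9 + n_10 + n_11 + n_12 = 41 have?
C(41+12-1, 12-1) = C(52, 11) = 60403728840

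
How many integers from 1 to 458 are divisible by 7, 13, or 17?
⌊458/7⌋+⌊458/13⌋+⌊458/17⌋ - ⌊458/91⌋-⌊458/119⌋-⌊458/221⌋ + ⌊458/1547⌋ = 65+35+26 - 5-3-2 + 0 = 116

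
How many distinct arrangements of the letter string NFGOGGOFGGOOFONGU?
17! / (1! × 5! × 2! × 3! × 6!) = 343062720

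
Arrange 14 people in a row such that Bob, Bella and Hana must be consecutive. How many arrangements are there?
Treat the 3 as one block: (14-3+1)! × 3! = 479001600 × 6 = 2874009600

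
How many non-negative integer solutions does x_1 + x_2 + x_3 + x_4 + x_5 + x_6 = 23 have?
C(23+6-1, 6-1) = C(28, 5) = 98280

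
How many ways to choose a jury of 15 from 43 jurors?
C(43,15) = 43!/(15!×28!) = 151532656696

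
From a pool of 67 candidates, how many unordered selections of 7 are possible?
C(67,7) = 67!/(7!×60!) = 869648208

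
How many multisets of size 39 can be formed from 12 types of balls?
C(39+12-1, 12-1) = C(50, 11) = 37353738800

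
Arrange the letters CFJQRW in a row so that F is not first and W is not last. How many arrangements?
By inclusion-exclusion: 6! - 2×(6-1)! + (6-2)! = 720 - 240 + 24 = 504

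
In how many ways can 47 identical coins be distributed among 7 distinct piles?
C(47+7-1, 7-1) = C(53, 6) = 22957480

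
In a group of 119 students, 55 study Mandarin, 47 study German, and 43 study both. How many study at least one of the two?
|A∪B| = |A| + |B| - |A∩B| = 55 + 47 - 43 = 59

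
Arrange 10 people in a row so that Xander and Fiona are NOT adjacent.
Total - adjacent = 10! - (10-1)!×2 = 3628800 - 725760 = 2903040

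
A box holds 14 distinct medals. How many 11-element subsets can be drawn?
C(14,11) = 14!/(11!×3!) = 364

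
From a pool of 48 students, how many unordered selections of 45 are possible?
C(48,45) = 48!/(45!×3!) = 17296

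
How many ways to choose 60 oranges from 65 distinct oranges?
C(65,60) = 65!/(60!×5!) = 8259888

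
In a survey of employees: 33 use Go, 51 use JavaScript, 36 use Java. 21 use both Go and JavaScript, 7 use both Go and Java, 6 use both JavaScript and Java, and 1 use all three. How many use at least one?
|A∪B∪C| = 33+51+36-21-7-6+1 = 87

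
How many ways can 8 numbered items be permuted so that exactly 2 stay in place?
Choose the 2 fixed points C(8,2) = 28, derange the rest: !6 = Σ_{j=0}^{6} (-1)^j·6!/j! = 720 - 720 + 360 - 120 + 30 - 6 + 1 = 265. Product = 28 × 265 = 7420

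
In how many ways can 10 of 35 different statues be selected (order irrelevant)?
C(35,10) = 35!/(10!×25!) = 183579396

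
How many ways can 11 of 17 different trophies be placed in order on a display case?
P(17,11) = 17!/(17-11)! = 494010316800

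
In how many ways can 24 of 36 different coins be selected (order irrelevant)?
C(36,24) = 36!/(24!×12!) = 1251677700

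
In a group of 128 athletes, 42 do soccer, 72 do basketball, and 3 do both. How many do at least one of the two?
|A∪B| = |A| + |B| - |A∩B| = 42 + 72 - 3 = 111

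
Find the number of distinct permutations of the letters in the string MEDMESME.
8! / (1! × 1! × 3! × 3!) = 1120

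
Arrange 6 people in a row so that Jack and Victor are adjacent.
Treat as block: (6-1)! × 2! = 120 × 2 = 240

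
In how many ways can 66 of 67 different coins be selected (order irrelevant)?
C(67,66) = 67!/(66!×1!) = 67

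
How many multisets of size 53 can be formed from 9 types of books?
C(53+9-1, 9-1) = C(61, 8) = 2944827765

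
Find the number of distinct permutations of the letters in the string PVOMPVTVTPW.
11! / (1! × 3! × 3! × 2! × 1! × 1!) = 554400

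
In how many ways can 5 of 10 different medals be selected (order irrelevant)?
C(10,5) = 10!/(5!×5!) = 252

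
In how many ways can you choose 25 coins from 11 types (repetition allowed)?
C(25+11-1, 11-1) = C(35, 10) = 183579396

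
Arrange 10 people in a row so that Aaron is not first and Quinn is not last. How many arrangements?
By inclusion-exclusion: 10! - 2×(10-1)! + (10-2)! = 3628800 - 725760 + 40320 = 2943360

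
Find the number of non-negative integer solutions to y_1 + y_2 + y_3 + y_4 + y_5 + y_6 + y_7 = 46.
C(46+7-1, 7-1) = C(52, 6) = 20358520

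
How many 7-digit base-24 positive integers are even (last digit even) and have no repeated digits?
Last∈{0,2,4,6,8,10,12,14,16,18,20,22}. Last=0: 72681840. Last nonzero: 11×22×P(22,5) = 764739360. Total = 837421200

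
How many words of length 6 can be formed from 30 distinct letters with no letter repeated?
P(30,6) = 30!/(30-6)! = 427518000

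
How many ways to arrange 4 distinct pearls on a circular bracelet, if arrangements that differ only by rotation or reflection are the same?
(4-1)!/2 = 6/2 = 3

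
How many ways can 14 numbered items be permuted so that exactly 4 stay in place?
Choose the 4 fixed points C(14,4) = 1001, derange the rest: !10 = Σ_{j=0}^{10} (-1)^j·10!/j! = 3628800 - 3628800 + 1814400 - 604800 + 151200 - 30240 + 5040 - 720 + 90 - 10 + 1 = 1334961. Product = 1001 × 1334961 = 1336295961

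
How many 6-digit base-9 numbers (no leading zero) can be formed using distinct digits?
First digit: 8 choices (nonzero). Then descending: 8 × 8 × 7 × 6 × 5 × 4 = 53760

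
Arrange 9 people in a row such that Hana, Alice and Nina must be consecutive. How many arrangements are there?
Treat the 3 as one block: (9-3+1)! × 3! = 5040 × 6 = 30240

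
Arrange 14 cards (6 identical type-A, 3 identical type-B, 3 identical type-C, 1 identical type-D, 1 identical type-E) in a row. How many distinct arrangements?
14! / (6! × 3! × 3! × 1! × 1!) = 3363360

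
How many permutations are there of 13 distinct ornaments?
13! = 6227020800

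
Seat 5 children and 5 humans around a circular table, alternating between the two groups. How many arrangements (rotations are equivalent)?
Fix one of the children: (5-1)! ways for the remaining children, × 5! ways for the humans = 24 × 120 = 2880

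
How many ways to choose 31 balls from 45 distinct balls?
C(45,31) = 45!/(31!×14!) = 166871334960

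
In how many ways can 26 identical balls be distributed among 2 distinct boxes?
C(26+2-1, 2-1) = C(27, 1) = 27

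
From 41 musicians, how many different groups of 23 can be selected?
C(41,23) = 41!/(23!×18!) = 202112640600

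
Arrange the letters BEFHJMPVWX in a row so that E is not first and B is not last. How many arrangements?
By inclusion-exclusion: 10! - 2×(10-1)! + (10-2)! = 3628800 - 725760 + 40320 = 2943360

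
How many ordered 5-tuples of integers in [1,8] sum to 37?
Coefficient of x^37 in (x + x² + ... + x^8)^5. By inclusion-exclusion on dice exceeding 8: Σ_j (-1)^j C(5,j)·C(37-1-8j, 4) = C(5,0)·C(36,4) - C(5,1)·C(28,4) + C(5,2)·C(20,4) - C(5,3)·C(12,4) + C(5,4)·C(4,4) = 1·58905 - 5·20475 + 10·4845 - 10·495 + 5·1 = 35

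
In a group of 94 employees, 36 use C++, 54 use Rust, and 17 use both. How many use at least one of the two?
|A∪B| = |A| + |B| - |A∩B| = 36 + 54 - 17 = 73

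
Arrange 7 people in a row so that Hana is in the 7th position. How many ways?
Fix one position: (7-1)! = 720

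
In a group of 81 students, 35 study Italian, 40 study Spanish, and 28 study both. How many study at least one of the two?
|A∪B| = |A| + |B| - |A∩B| = 35 + 40 - 28 = 47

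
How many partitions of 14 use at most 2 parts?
By conjugation, equals partitions of 14 into parts ≤ 2. Let r_j(i) = number of partitions of i into parts ≤ j, for i = 0..14. r_1(i) = 1 for all i; r_j(i) = r_{j-1}(i) + r_j(i-j). Rows j = 2..2: ≤2: 1 1 2 2 3 3 4 4 5 5 6 6 7 7 8. r_2(14) = 8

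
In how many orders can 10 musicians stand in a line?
10! = 3628800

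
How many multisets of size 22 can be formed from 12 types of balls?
C(22+12-1, 12-1) = C(33, 11) = 193536720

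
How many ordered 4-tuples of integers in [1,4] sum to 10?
Coefficient of x^10 in (x + x² + ... + x^4)^4. By inclusion-exclusion on dice exceeding 4: Σ_j (-1)^j C(4,j)·C(10-1-4j, 3) = C(4,0)·C(9,3) - C(4,1)·C(5,3) = 1·84 - 4·10 = 44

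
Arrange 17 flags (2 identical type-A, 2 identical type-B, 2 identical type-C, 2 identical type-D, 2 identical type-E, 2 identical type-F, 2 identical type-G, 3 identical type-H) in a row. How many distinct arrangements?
17! / (2! × 2! × 2! × 2! × 2! × 2! × 2! × 3!) = 463134672000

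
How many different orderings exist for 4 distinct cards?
4! = 24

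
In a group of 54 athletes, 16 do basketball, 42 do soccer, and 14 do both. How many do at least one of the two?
|A∪B| = |A| + |B| - |A∩B| = 16 + 42 - 14 = 44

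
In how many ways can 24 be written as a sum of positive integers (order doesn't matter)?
Pentagonal recurrence p(n) = p(n-1) + p(n-2) - p(n-5) - p(n-7) + p(n-12) + p(n-15) - ... gives p(0..23) = 1, 1, 2, 3, 5, 7, 11, 15, 22, 30, 42, 56, 77, 101, 135, 176, 231, 297, 385, 490, 627, 792, 1002, 1255. p(24) = p(23) + p(22) - p(19) - p(17) + p(12) + p(9) - p(2) = 1255 + 1002 - 490 - 297 + 77 + 30 - 2 = 1575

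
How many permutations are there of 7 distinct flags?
7! = 5040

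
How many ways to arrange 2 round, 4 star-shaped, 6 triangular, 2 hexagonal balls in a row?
14! / (2! × 4! × 6! × 2!) = 1261260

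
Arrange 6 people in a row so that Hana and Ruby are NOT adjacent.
Total - adjacent = 6! - (6-1)!×2 = 720 - 240 = 480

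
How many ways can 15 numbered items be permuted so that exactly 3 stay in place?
Choose the 3 fixed points C(15,3) = 455, derange the rest: !12 = Σ_{j=0}^{12} (-1)^j·12!/j! = 479001600 - 479001600 + 239500800 - 79833600 + 19958400 - 3991680 + 665280 - 95040 + 11880 - 1320 + 132 - 12 + 1 = 176214841. Product = 455 × 176214841 = 80177752655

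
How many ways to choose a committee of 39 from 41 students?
C(41,39) = 41!/(39!×2!) = 820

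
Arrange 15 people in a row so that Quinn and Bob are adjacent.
Treat as block: (15-1)! × 2! = 87178291200 × 2 = 174356582400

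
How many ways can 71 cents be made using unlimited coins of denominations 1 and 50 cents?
Coefficient of x^71 in 1/(1-x^1) · 1/(1-x^50). Use j coins of 50 for j = 0..⌊71/50⌋ = 1, the rest in 1s: 1 + 1 = 2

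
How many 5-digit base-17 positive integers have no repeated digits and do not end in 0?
Last digit: 16 nonzero choices. First digit: 15 (nonzero, ≠last). Middle 3: P(15,3) = 2730. Total = 655200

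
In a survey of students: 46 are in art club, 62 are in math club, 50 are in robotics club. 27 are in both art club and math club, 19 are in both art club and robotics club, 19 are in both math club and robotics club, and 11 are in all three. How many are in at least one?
|A∪B∪C| = 46+62+50-27-19-19+11 = 104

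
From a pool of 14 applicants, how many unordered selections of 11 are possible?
C(14,11) = 14!/(11!×3!) = 364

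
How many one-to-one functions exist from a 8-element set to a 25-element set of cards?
P(25,8) = 25!/(25-8)! = 43609104000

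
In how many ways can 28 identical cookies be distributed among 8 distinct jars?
C(28+8-1, 8-1) = C(35, 7) = 6724520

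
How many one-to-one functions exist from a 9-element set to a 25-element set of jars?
P(25,9) = 25!/(25-9)! = 741354768000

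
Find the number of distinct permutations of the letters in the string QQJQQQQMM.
9! / (6! × 2! × 1!) = 252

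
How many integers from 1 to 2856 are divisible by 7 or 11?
⌊2856/7⌋ + ⌊2856/11⌋ - ⌊2856/77⌋ = 408 + 259 - 37 = 630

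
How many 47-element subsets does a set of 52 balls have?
C(52,47) = 52!/(47!×5!) = 2598960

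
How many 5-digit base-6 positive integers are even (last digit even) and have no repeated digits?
Last∈{0,2,4}. Last=0: 120. Last nonzero: 2×4×P(4,3) = 192. Total = 312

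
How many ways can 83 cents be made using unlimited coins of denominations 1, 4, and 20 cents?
Coefficient of x^83 in 1/(1-x^1) · 1/(1-x^4) · 1/(1-x^20). Case on j = number of 20-cent coins (j = 0..4); remainder r = 83 - 20j is made from {1,4} in ⌊r/4⌋+1 ways. r = 83, 63, 43, 23, 3 → 21 + 16 + 11 + 6 + 1 = 55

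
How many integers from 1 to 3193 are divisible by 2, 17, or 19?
⌊3193/2⌋+⌊3193/17⌋+⌊3193/19⌋ - ⌊3193/34⌋-⌊3193/38⌋-⌊3193/323⌋ + ⌊3193/646⌋ = 1596+187+168 - 93-84-9 + 4 = 1769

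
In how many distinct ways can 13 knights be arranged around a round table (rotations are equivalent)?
Circular: fix one position, arrange the rest. (13-1)! = 479001600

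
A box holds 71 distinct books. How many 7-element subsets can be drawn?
C(71,7) = 71!/(7!×64!) = 1329890705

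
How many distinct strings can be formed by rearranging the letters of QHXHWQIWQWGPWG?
14! / (4! × 1! × 2! × 1! × 3! × 1! × 2!) = 151351200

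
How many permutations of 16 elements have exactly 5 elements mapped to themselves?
Choose the 5 fixed points C(16,5) = 4368, derange the rest: !11 = Σ_{j=0}^{11} (-1)^j·11!/j! = 39916800 - 39916800 + 19958400 - 6652800 + 1663200 - 332640 + 55440 - 7920 + 990 - 110 + 11 - 1 = 14684570. Product = 4368 × 14684570 = 64142201760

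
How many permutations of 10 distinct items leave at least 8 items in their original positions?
Exactly j fixed points: C(10,j)·!(10-j); sum over j ≥ 8 (derangement numbers via !m = (m-1)·(!(m-1) + !(m-2)): !0..!2 = 1, 0, 1). Σ_{j=8}^{10} C(10,j)·!(10-j) = C(10,8)·!2 + C(10,9)·!1 + C(10,10)·!0 = 45·1 + 10·0 + 1·1 = 46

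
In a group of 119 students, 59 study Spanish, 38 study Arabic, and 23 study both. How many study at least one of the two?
|A∪B| = |A| + |B| - |A∩B| = 59 + 38 - 23 = 74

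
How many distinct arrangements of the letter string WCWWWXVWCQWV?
12! / (1! × 6! × 2! × 2! × 1!) = 166320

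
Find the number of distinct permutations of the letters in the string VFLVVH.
6! / (1! × 3! × 1! × 1!) = 120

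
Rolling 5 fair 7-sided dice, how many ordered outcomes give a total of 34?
Coefficient of x^34 in (x + x² + ... + x^7)^5. By inclusion-exclusion on dice exceeding 7: Σ_j (-1)^j C(5,j)·C(34-1-7j, 4) = C(5,0)·C(33,4) - C(5,1)·C(26,4) + C(5,2)·C(19,4) - C(5,3)·C(12,4) + C(5,4)·C(5,4) = 1·40920 - 5·14950 + 10·3876 - 10·495 + 5·5 = 5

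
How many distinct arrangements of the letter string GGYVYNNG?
8! / (3! × 1! × 2! × 2!) = 1680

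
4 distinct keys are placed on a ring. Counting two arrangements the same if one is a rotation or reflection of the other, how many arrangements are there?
(4-1)!/2 = 6/2 = 3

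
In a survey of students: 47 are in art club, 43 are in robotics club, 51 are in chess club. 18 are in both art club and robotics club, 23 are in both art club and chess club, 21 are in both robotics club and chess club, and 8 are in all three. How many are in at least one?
|A∪B∪C| = 47+43+51-18-23-21+8 = 87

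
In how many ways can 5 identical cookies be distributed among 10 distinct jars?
C(5+10-1, 10-1) = C(14, 9) = 2002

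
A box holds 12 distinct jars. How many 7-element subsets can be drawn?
C(12,7) = 12!/(7!×5!) = 792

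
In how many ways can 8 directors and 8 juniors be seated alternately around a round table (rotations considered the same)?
Fix one of the directors: (8-1)! ways for the remaining directors, × 8! ways for the juniors = 5040 × 40320 = 203212800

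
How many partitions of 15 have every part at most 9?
Let r_j(i) = number of partitions of i into parts ≤ j, for i = 0..15. r_1(i) = 1 for all i; r_j(i) = r_{j-1}(i) + r_j(i-j). Rows j = 2..9: ≤2: 1 1 2 2 3 3 4 4 5 5 6 6 7 7 8 8; ≤3: 1 1 2 3 4 5 7 8 10 12 14 16 19 21 24 27; ≤4: 1 1 2 3 5 6 9 11 15 18 23 27 34 39 47 54; ≤5: 1 1 2 3 5 7 10 13 18 23 30 37 47 57 70 84; ≤6: 1 1 2 3 5 7 11 14 20 26 35 44 58 71 90 110; ≤7: 1 1 2 3 5 7 11 15 21 28 38 49 65 82 105 131; ≤8: 1 1 2 3 5 7 11 15 22 29 40 52 70 89 116 146; ≤9: 1 1 2 3 5 7 11 15 22 30 41 54 73 94 123 157. r_9(15) = 157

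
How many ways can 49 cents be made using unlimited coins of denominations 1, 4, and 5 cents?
Coefficient of x^49 in 1/(1-x^1) · 1/(1-x^4) · 1/(1-x^5). Case on j = number of 5-cent coins (j = 0..9); remainder r = 49 - 5j is made from {1,4} in ⌊r/4⌋+1 ways. r = 49, 44, 39, 34, 29, 24, 19, 14, 9, 4 → 13 + 12 + 10 + 9 + 8 + 7 + 5 + 4 + 3 + 2 = 73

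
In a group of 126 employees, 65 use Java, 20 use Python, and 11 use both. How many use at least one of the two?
|A∪B| = |A| + |B| - |A∩B| = 65 + 20 - 11 = 74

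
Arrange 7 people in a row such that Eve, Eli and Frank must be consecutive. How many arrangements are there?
Treat the 3 as one block: (7-3+1)! × 3! = 120 × 6 = 720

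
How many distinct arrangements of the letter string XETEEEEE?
8! / (6! × 1! × 1!) = 56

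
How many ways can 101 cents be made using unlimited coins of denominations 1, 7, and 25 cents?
Coefficient of x^101 in 1/(1-x^1) · 1/(1-x^7) · 1/(1-x^25). Case on j = number of 25-cent coins (j = 0..4); remainder r = 101 - 25j is made from {1,7} in ⌊r/7⌋+1 ways. r = 101, 76, 51, 26, 1 → 15 + 11 + 8 + 4 + 1 = 39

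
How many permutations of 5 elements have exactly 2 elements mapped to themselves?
Choose the 2 fixed points C(5,2) = 10, derange the rest: !3 = Σ_{j=0}^{3} (-1)^j·3!/j! = 6 - 6 + 3 - 1 = 2. Product = 10 × 2 = 20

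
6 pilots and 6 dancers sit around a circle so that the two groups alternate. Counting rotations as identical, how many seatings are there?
Fix one of the pilots: (6-1)! ways for the remaining pilots, × 6! ways for the dancers = 120 × 720 = 86400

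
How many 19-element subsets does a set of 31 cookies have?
C(31,19) = 31!/(19!×12!) = 141120525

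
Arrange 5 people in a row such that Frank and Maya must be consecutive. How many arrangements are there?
Treat the 2 as one block: (5-2+1)! × 2! = 24 × 2 = 48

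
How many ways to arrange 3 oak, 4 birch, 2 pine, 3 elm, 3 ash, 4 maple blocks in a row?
19! / (3! × 4! × 2! × 3! × 3! × 4!) = 488864376000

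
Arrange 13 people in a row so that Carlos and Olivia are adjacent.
Treat as block: (13-1)! × 2! = 479001600 × 2 = 958003200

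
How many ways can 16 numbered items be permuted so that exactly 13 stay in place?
Choose the 13 fixed points C(16,13) = 560, derange the rest: !3 = Σ_{j=0}^{3} (-1)^j·3!/j! = 6 - 6 + 3 - 1 = 2. Product = 560 × 2 = 1120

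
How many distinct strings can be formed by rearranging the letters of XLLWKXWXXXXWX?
13! / (7! × 1! × 2! × 3!) = 102960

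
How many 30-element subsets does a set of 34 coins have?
C(34,30) = 34!/(30!×4!) = 46376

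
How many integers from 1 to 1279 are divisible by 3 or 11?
⌊1279/3⌋ + ⌊1279/11⌋ - ⌊1279/33⌋ = 426 + 116 - 38 = 504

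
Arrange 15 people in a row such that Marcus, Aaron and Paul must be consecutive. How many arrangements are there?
Treat the 3 as one block: (15-3+1)! × 3! = 6227020800 × 6 = 37362124800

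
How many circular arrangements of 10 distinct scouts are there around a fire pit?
Circular: fix one position, arrange the rest. (10-1)! = 362880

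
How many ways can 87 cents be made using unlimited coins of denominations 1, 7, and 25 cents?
Coefficient of x^87 in 1/(1-x^1) · 1/(1-x^7) · 1/(1-x^25). Case on j = number of 25-cent coins (j = 0..3); remainder r = 87 - 25j is made from {1,7} in ⌊r/7⌋+1 ways. r = 87, 62, 37, 12 → 13 + 9 + 6 + 2 = 30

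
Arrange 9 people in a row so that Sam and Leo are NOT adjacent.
Total - adjacent = 9! - (9-1)!×2 = 362880 - 80640 = 282240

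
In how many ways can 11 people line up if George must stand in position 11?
Fix one position: (11-1)! = 3628800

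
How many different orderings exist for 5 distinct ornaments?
5! = 120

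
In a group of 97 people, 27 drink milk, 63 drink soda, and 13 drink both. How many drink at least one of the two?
|A∪B| = |A| + |B| - |A∩B| = 27 + 63 - 13 = 77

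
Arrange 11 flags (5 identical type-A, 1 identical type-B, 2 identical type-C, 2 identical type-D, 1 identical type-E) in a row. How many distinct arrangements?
11! / (5! × 1! × 2! × 2! × 1!) = 83160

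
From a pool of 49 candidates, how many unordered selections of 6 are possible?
C(49,6) = 49!/(6!×43!) = 13983816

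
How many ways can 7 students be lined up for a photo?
7! = 5040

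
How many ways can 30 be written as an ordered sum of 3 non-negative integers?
C(30+3-1, 3-1) = C(32, 2) = 496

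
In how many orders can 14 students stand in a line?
14! = 87178291200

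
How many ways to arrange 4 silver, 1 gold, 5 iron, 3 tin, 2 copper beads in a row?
15! / (4! × 1! × 5! × 3! × 2!) = 37837800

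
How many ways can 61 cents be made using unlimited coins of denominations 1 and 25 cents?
Coefficient of x^61 in 1/(1-x^1) · 1/(1-x^25). Use j coins of 25 for j = 0..⌊61/25⌋ = 2, the rest in 1s: 2 + 1 = 3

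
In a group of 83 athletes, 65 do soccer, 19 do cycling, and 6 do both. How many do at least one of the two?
|A∪B| = |A| + |B| - |A∩B| = 65 + 19 - 6 = 78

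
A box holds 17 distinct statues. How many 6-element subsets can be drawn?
C(17,6) = 17!/(6!×11!) = 12376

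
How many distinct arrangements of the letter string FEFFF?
5! / (1! × 4!) = 5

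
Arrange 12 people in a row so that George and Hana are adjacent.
Treat as block: (12-1)! × 2! = 39916800 × 2 = 79833600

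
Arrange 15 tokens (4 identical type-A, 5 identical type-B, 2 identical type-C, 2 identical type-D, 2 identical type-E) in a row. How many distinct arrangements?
15! / (4! × 5! × 2! × 2! × 2!) = 56756700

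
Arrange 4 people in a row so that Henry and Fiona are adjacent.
Treat as block: (4-1)! × 2! = 6 × 2 = 12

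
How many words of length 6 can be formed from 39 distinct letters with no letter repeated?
P(39,6) = 39!/(39-6)! = 2349088560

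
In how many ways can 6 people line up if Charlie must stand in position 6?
Fix one position: (6-1)! = 120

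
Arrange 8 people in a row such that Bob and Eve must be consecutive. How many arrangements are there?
Treat the 2 as one block: (8-2+1)! × 2! = 5040 × 2 = 10080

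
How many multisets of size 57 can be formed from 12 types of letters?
C(57+12-1, 12-1) = C(68, 11) = 1533058025824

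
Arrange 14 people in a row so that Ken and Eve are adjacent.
Treat as block: (14-1)! × 2! = 6227020800 × 2 = 12454041600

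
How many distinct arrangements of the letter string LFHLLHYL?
8! / (1! × 2! × 4! × 1!) = 840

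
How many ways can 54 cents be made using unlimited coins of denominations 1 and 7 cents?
Coefficient of x^54 in 1/(1-x^1) · 1/(1-x^7). Use j coins of 7 for j = 0..⌊54/7⌋ = 7, the rest in 1s: 7 + 1 = 8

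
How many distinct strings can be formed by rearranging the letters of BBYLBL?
6! / (2! × 3! × 1!) = 60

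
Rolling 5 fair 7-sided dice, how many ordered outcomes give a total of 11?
Coefficient of x^11 in (x + x² + ... + x^7)^5. By inclusion-exclusion on dice exceeding 7: Σ_j (-1)^j C(5,j)·C(11-1-7j, 4) = C(5,0)·C(10,4) = 1·210 = 210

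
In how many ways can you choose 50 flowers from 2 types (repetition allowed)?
C(50+2-1, 2-1) = C(51, 1) = 51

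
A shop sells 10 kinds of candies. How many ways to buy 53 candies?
C(53+10-1, 10-1) = C(62, 9) = 20286591270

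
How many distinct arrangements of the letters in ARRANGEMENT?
11! / (2! × 2! × 2! × 1! × 2! × 1! × 1!) = 2494800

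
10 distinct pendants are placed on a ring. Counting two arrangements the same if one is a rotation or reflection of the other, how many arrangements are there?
(10-1)!/2 = 362880/2 = 181440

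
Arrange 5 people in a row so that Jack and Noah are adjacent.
Treat as block: (5-1)! × 2! = 24 × 2 = 48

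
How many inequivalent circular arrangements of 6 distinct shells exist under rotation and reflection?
(6-1)!/2 = 120/2 = 60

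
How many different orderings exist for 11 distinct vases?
11! = 39916800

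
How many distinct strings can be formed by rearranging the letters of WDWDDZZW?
8! / (3! × 3! × 2!) = 560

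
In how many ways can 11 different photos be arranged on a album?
11! = 39916800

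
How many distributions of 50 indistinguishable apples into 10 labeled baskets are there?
C(50+10-1, 10-1) = C(59, 9) = 12565671261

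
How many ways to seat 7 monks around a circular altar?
Circular: fix one position, arrange the rest. (7-1)! = 720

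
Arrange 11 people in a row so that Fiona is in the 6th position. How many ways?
Fix one position: (11-1)! = 3628800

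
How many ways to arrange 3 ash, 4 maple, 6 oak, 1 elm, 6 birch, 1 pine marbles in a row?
21! / (3! × 4! × 6! × 1! × 6! × 1!) = 684410126400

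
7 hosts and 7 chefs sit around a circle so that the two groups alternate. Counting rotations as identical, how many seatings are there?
Fix one of the hosts: (7-1)! ways for the remaining hosts, × 7! ways for the chefs = 720 × 5040 = 3628800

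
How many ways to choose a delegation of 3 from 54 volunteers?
C(54,3) = 54!/(3!×51!) = 24804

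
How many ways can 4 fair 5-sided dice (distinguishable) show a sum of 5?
Coefficient of x^5 in (x + x² + ... + x^5)^4. By inclusion-exclusion on dice exceeding 5: Σ_j (-1)^j C(4,j)·C(5-1-5j, 3) = C(4,0)·C(4,3) = 1·4 = 4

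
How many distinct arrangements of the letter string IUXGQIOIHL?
10! / (3! × 1! × 1! × 1! × 1! × 1! × 1! × 1!) = 604800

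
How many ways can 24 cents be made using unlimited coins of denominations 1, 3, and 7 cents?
Coefficient of x^24 in 1/(1-x^1) · 1/(1-x^3) · 1/(1-x^7). Case on j = number of 7-cent coins (j = 0..3); remainder r = 24 - 7j is made from {1,3} in ⌊r/3⌋+1 ways. r = 24, 17, 10, 3 → 9 + 6 + 4 + 2 = 21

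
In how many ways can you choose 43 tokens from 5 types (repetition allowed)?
C(43+5-1, 5-1) = C(47, 4) = 178365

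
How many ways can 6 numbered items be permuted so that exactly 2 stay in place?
Choose the 2 fixed points C(6,2) = 15, derange the rest: !4 = Σ_{j=0}^{4} (-1)^j·4!/j! = 24 - 24 + 12 - 4 + 1 = 9. Product = 15 × 9 = 135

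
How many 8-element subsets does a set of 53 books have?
C(53,8) = 53!/(8!×45!) = 886322710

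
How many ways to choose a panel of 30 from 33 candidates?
C(33,30) = 33!/(30!×3!) = 5456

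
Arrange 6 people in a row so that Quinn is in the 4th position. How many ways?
Fix one position: (6-1)! = 120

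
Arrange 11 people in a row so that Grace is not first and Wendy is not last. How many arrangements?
By inclusion-exclusion: 11! - 2×(11-1)! + (11-2)! = 39916800 - 7257600 + 362880 = 33022080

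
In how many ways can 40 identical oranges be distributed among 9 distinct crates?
C(40+9-1, 9-1) = C(48, 8) = 377348994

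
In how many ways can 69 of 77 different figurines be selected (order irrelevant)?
C(77,69) = 77!/(69!×8!) = 21042072975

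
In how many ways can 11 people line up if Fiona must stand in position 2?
Fix one position: (11-1)! = 3628800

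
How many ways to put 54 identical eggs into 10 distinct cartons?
C(54+10-1, 10-1) = C(63, 9) = 23667689815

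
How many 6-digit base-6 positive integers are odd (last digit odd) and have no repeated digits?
Last∈{1,3,5}. Last=0: 0. Last nonzero: 3×4×P(4,4) = 288. Total = 288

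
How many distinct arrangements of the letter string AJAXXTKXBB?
10! / (3! × 2! × 1! × 1! × 1! × 2!) = 151200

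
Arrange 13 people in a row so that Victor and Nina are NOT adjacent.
Total - adjacent = 13! - (13-1)!×2 = 6227020800 - 958003200 = 5269017600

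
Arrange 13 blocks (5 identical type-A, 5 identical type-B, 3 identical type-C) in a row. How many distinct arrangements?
13! / (5! × 5! × 3!) = 72072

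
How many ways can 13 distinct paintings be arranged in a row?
13! = 6227020800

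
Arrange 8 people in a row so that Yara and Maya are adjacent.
Treat as block: (8-1)! × 2! = 5040 × 2 = 10080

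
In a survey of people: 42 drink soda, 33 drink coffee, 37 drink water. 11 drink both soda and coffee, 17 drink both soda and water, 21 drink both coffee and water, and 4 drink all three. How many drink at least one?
|A∪B∪C| = 42+33+37-11-17-21+4 = 67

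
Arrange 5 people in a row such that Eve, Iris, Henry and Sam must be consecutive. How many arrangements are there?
Treat the 4 as one block: (5-4+1)! × 4! = 2 × 24 = 48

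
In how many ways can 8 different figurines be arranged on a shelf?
8! = 40320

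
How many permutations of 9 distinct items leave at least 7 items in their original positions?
Exactly j fixed points: C(9,j)·!(9-j); sum over j ≥ 7 (derangement numbers via !m = (m-1)·(!(m-1) + !(m-2)): !0..!2 = 1, 0, 1). Σ_{j=7}^{9} C(9,j)·!(9-j) = C(9,7)·!2 + C(9,8)·!1 + C(9,9)·!0 = 36·1 + 9·0 + 1·1 = 37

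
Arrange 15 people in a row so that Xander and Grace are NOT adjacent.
Total - adjacent = 15! - (15-1)!×2 = 1307674368000 - 174356582400 = 1133317785600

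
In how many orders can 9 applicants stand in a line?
9! = 362880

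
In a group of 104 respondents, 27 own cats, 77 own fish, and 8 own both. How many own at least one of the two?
|A∪B| = |A| + |B| - |A∩B| = 27 + 77 - 8 = 96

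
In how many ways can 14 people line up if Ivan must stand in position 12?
Fix one position: (14-1)! = 6227020800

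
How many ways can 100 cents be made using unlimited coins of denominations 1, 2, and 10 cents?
Coefficient of x^100 in 1/(1-x^1) · 1/(1-x^2) · 1/(1-x^10). Case on j = number of 10-cent coins (j = 0..10); remainder r = 100 - 10j is made from {1,2} in ⌊r/2⌋+1 ways. r = 100, 90, 80, 70, 60, 50, 40, 30, 20, 10, 0 → 51 + 46 + 41 + 36 + 31 + 26 + 21 + 16 + 11 + 6 + 1 = 286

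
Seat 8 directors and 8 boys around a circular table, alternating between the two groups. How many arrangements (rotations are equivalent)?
Fix one of the directors: (8-1)! ways for the remaining directors, × 8! ways for the boys = 5040 × 40320 = 203212800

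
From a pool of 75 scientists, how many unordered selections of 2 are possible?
C(75,2) = 75!/(2!×73!) = 2775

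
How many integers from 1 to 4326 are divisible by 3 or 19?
⌊4326/3⌋ + ⌊4326/19⌋ - ⌊4326/57⌋ = 1442 + 227 - 75 = 1594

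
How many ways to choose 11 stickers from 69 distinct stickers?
C(69,11) = 69!/(11!×58!) = 1823810410032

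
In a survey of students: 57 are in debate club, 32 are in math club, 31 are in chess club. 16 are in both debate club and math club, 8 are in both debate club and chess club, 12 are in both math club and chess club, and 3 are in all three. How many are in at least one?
|A∪B∪C| = 57+32+31-16-8-12+3 = 87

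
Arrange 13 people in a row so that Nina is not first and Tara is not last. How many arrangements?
By inclusion-exclusion: 13! - 2×(13-1)! + (13-2)! = 6227020800 - 958003200 + 39916800 = 5308934400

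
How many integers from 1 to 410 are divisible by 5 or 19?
⌊410/5⌋ + ⌊410/19⌋ - ⌊410/95⌋ = 82 + 21 - 4 = 99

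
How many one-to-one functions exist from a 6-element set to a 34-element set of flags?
P(34,6) = 34!/(34-6)! = 968330880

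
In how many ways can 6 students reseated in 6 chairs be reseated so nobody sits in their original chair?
!6 = Σ_{j=0}^{6} (-1)^j·6!/j! = 720 - 720 + 360 - 120 + 30 - 6 + 1 = 265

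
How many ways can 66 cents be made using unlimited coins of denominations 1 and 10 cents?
Coefficient of x^66 in 1/(1-x^1) · 1/(1-x^10). Use j coins of 10 for j = 0..⌊66/10⌋ = 6, the rest in 1s: 6 + 1 = 7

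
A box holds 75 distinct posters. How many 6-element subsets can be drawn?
C(75,6) = 75!/(6!×69!) = 201359550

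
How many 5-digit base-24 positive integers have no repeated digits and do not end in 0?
Last digit: 23 nonzero choices. First digit: 22 (nonzero, ≠last). Middle 3: P(22,3) = 9240. Total = 4675440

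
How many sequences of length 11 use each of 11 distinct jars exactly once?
11! = 39916800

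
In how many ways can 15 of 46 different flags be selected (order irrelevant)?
C(46,15) = 46!/(15!×31!) = 511738760544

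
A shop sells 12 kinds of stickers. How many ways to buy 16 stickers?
C(16+12-1, 12-1) = C(27, 11) = 13037895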